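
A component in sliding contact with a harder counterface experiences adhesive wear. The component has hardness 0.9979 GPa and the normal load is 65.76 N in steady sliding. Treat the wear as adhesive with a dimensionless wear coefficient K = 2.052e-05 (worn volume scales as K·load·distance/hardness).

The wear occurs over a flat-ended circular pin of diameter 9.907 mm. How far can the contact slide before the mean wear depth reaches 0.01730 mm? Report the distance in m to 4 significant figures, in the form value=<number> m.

The computation carries full float precision — intermediates appear rounded. Rounded just once to 4 significant digits.
Convert: Hardness H = 0.9979 GPa = 9.979e+08 Pa.
Convert: Pin diameter d = 9.907 mm = 0.009907 m. Contact area A = π·d²/4 = π·(0.009907 m)²/4 = 7.709e-05 m².
Convert: Depth limit h_lim = 0.01730 mm = 1.730e-05 m.
Collected in SI base units: W = 65.76 N, H = 9.979e+08 Pa, K = 2.052e-05.
At the depth limit, V_lim = h_lim·A = 1.730e-05 · 7.709e-05 = 1.334e-09 m³.
So the life L = V_lim·H/(K·W) = 1.334e-09 · 9.979e+08 / (2.052e-05 · 65.76) = 986.2 m.

value=986.2 m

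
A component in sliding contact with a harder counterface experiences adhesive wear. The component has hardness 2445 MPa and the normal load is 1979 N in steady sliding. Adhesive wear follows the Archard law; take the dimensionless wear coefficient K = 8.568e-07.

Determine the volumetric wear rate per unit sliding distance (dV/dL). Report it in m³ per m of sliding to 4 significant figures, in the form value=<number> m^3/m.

value=6.935e-13 m^3/m

The computation keeps full precision — the intermediates are shown rounded — a single final rounding: four significant digits.
Convert: Hardness H = 2445 MPa = 2.445e+09 Pa.
Expressed in SI base units: W = 1979 N, H = 2.445e+09 Pa, K = 8.568e-07.
The wear rate dV/dL = K·W/H, per unit distance: 8.568e-07 · 1979 / 2.445e+09 = 6.935e-13 m³/m.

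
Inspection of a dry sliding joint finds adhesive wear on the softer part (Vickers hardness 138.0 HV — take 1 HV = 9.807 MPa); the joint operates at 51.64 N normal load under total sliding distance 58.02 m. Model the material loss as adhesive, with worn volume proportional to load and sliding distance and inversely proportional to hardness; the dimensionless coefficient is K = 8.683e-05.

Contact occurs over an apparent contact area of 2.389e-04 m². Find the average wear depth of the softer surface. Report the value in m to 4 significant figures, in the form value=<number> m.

Intermediate values appear rounded — all arithmetic keeps full float precision — rounded just once, at four significant figures.
Hardness H = 138.0 HV × 9.807 MPa/HV = 1353 MPa = 1.353e+09 Pa.
In SI base units, W = 51.64 N, H = 1.353e+09 Pa, K = 8.683e-05.
Apply Archard: V = K·W·L/H = 8.683e-05 · 51.64 · 58.02 / 1.353e+09 = 1.922e-10 m³.
Mean depth h = V/A = 1.922e-10 / 2.389e-04 = 8.046e-07 m.

value=8.046e-07 m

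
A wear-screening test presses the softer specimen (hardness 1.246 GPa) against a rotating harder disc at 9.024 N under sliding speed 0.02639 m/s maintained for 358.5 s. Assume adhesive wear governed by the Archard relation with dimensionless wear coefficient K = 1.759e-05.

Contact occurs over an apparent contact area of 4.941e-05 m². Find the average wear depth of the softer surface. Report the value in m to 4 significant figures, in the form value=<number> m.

The algebra keeps full precision; displayed values are rounded. Rounded once at the end: 4 significant digits.
Distance covered L = v·t = 0.02639 m/s × 358.5 s = 9.461 m.
Hardness H = 1.246 GPa = 1.246e+09 Pa.
Collected in SI base units: W = 9.024 N, H = 1.246e+09 Pa, K = 1.759e-05.
Worn volume V = K·W·L/H = 1.759e-05 · 9.024 · 9.461 / 1.246e+09 = 1.205e-12 m³.
Mean depth h = V/A = 1.205e-12 / 4.941e-05 = 2.439e-08 m.

value=2.439e-08 m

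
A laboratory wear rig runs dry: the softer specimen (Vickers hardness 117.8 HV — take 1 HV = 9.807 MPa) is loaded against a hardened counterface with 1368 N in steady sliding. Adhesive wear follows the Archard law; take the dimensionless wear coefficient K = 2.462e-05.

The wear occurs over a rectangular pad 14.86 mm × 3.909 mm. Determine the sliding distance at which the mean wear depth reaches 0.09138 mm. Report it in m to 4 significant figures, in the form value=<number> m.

The intermediates are printed rounded. The algebra keeps full float precision, and a lone final rounding, at four significant digits.
Hardness H = 117.8 HV × 9.807 MPa/HV = 1155 MPa = 1.155e+09 Pa.
Pad sides 14.86 mm × 3.909 mm = 0.01486 m × 0.003909 m. Contact area A = 0.01486 m × 0.003909 m = 5.809e-05 m².
Depth limit h_lim = 0.09138 mm = 9.138e-05 m.
Restated in SI base units: W = 1368 N, H = 1.155e+09 Pa, K = 2.462e-05.
Allowed volume V_lim = h_lim·A = 9.138e-05 · 5.809e-05 = 5.308e-09 m³.
Inverting, life L = V_lim·H/(K·W) = 5.308e-09 · 1.155e+09 / (2.462e-05 · 1368) = 182.1 m.

value=182.1 m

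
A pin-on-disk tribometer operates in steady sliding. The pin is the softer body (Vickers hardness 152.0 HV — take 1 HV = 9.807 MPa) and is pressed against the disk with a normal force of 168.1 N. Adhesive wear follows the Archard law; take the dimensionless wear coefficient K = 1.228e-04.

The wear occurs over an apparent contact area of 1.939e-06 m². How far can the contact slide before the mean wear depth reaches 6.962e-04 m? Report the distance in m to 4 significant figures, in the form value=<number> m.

The intermediates are shown rounded. All arithmetic holds exact precision. Rounded once at the end to 4 significant digits.
Hardness H = 152.0 HV × 9.807 MPa/HV = 1491 MPa = 1.491e+09 Pa.
Restated in SI base units: W = 168.1 N, H = 1.491e+09 Pa, K = 1.228e-04.
Limit volume V_lim = h_lim·A = 6.962e-04 · 1.939e-06 = 1.350e-09 m³.
Life L = V_lim·H/(K·W) = 1.350e-09 · 1.491e+09 / (1.228e-04 · 168.1) = 97.48 m.

value=97.48 m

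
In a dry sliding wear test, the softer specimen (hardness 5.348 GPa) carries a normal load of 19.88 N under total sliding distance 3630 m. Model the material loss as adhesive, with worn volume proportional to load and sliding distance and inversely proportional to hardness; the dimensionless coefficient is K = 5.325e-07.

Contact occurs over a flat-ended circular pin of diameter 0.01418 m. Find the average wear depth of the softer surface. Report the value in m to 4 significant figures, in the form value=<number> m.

value=4.550e-08 m

The algebra carries exact precision — intermediates are printed rounded; a lone final rounding, at 4 significant digits.
Convert: Hardness H = 5.348 GPa = 5.348e+09 Pa.
Convert: Contact area A = π·d²/4 = π·(0.01418 m)²/4 = 1.579e-04 m².
Restated in SI base units: W = 19.88 N, H = 5.348e+09 Pa, K = 5.325e-07.
Apply Archard: V = K·W·L/H = 5.325e-07 · 19.88 · 3630 / 5.348e+09 = 7.185e-12 m³.
Depth h = V/A = 7.185e-12 / 1.579e-04 = 4.550e-08 m.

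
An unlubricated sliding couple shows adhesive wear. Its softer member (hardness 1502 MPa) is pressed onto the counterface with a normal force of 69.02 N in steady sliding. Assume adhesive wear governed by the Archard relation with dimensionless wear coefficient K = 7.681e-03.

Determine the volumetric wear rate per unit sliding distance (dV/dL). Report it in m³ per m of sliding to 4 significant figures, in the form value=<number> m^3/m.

value=3.530e-10 m^3/m

The intermediates appear rounded, and each operation carries full float precision. Rounded once at the end, at 4 significant figures.
Convert: Hardness H = 1502 MPa = 1.502e+09 Pa.
In SI base units, W = 69.02 N, H = 1.502e+09 Pa, K = 7.681e-03.
Volumetric rate dV/dL = K·W/H: 7.681e-03 · 69.02 / 1.502e+09 = 3.530e-10 m³/m.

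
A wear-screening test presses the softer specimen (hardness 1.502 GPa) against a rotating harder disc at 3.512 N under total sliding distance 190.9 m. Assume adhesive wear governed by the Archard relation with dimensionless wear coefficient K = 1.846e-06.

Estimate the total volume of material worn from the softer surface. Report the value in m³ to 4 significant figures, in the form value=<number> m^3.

All working math runs at full precision. Intermediates are shown rounded — a lone final rounding, at four significant figures.
Hardness H = 1.502 GPa = 1.502e+09 Pa.
In SI base units: W = 3.512 N, H = 1.502e+09 Pa, K = 1.846e-06.
By Archard's law, V = K·W·L/H = 1.846e-06 · 3.512 · 190.9 / 1.502e+09 = 8.240e-13 m³.

value=8.240e-13 m^3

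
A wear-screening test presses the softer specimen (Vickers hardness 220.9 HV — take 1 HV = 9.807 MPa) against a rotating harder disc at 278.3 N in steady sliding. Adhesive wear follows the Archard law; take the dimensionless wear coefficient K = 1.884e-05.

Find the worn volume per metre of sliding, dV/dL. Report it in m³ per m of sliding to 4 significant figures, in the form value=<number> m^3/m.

value=2.420e-12 m^3/m

The intermediates are shown rounded, and the computation keeps full precision; a single final rounding: four significant figures.
Convert: Hardness H = 220.9 HV × 9.807 MPa/HV = 2166 MPa = 2.166e+09 Pa.
SI base units throughout: W = 278.3 N, H = 2.166e+09 Pa, K = 1.884e-05.
The wear rate dV/dL = K·W/H (independent of L): 1.884e-05 · 278.3 / 2.166e+09 = 2.420e-12 m³/m.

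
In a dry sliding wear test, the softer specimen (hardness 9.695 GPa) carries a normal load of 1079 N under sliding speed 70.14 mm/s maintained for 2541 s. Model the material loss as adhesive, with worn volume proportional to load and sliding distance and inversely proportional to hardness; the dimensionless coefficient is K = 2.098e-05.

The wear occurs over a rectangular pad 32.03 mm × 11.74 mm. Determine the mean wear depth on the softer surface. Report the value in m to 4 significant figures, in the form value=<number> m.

The algebra runs at exact precision; intermediate values are shown rounded; one last rounding: 4 significant digits.
Sliding speed v = 70.14 mm/s = 0.07014 m/s. Sliding distance L = v·t = 0.07014 m/s × 2541 s = 178.2 m.
Hardness H = 9.695 GPa = 9.695e+09 Pa.
Pad sides 32.03 mm × 11.74 mm = 0.03203 m × 0.01174 m. Contact area A = 0.03203 m × 0.01174 m = 3.760e-04 m².
In SI base units, W = 1079 N, H = 9.695e+09 Pa, K = 2.098e-05.
Worn volume V = K·W·L/H = 2.098e-05 · 1079 · 178.2 / 9.695e+09 = 4.161e-10 m³.
Mean wear depth h = V/A = 4.161e-10 / 3.760e-04 = 1.107e-06 m.

value=1.107e-06 m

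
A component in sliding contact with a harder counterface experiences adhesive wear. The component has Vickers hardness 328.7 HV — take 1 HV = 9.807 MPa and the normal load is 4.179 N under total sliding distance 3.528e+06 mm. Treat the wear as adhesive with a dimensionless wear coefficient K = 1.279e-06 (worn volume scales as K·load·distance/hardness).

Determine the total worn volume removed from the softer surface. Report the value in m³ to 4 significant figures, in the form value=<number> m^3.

All working math runs at full precision, and displayed values are rounded; a single final rounding to 4 significant digits.
The distance L = 3.528e+06 mm = 3528 m.
Hardness H = 328.7 HV × 9.807 MPa/HV = 3224 MPa = 3.224e+09 Pa.
Expressed in SI base units: W = 4.179 N, H = 3.224e+09 Pa, K = 1.279e-06.
Worn volume V = K·W·L/H = 1.279e-06 · 4.179 · 3528 / 3.224e+09 = 5.850e-12 m³.

value=5.850e-12 m^3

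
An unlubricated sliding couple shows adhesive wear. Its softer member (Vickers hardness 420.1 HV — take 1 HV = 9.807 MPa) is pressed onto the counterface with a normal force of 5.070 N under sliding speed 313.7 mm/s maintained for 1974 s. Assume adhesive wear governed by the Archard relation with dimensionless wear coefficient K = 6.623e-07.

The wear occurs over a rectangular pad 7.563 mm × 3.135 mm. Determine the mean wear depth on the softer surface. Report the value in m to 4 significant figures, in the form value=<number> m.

Intermediate values appear rounded — the computation maintains full precision. Rounded once at the end to four significant digits.
Convert: Sliding speed v = 313.7 mm/s = 0.3137 m/s. Distance covered L = v·t = 0.3137 m/s × 1974 s = 619.2 m.
Convert: Hardness H = 420.1 HV × 9.807 MPa/HV = 4120 MPa = 4.120e+09 Pa.
Convert: Pad sides 7.563 mm × 3.135 mm = 0.007563 m × 0.003135 m. Contact area A = 0.007563 m × 0.003135 m = 2.371e-05 m².
As SI base values: W = 5.070 N, H = 4.120e+09 Pa, K = 6.623e-07.
Wear volume V = K·W·L/H = 6.623e-07 · 5.070 · 619.2 / 4.120e+09 = 5.047e-13 m³.
Average depth h = V/A = 5.047e-13 / 2.371e-05 = 2.129e-08 m.

value=2.129e-08 m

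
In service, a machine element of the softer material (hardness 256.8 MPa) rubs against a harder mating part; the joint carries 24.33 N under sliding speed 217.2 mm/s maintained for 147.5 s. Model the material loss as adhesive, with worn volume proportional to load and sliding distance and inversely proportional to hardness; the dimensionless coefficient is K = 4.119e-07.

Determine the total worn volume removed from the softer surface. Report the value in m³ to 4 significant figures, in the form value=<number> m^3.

value=1.250e-12 m^3

Each operation maintains full precision, and displayed values are rounded — rounded just once to 4 significant figures.
Sliding speed v = 217.2 mm/s = 0.2172 m/s. Distance L = v·t = 0.2172 m/s × 147.5 s = 32.04 m.
Hardness H = 256.8 MPa = 2.568e+08 Pa.
In SI base units, W = 24.33 N, H = 2.568e+08 Pa, K = 4.119e-07.
Worn volume V = K·W·L/H = 4.119e-07 · 24.33 · 32.04 / 2.568e+08 = 1.250e-12 m³.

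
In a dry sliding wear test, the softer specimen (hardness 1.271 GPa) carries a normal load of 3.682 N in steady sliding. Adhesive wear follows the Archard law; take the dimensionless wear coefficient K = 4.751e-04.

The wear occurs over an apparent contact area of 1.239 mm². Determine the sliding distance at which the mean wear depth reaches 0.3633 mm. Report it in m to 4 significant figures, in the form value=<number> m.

The intermediates are printed rounded; each operation carries exact precision; a single final rounding: 4 significant figures.
Hardness H = 1.271 GPa = 1.271e+09 Pa.
Contact area A = 1.239 mm² = 1.239e-06 m².
Depth limit h_lim = 0.3633 mm = 3.633e-04 m.
As SI base values: W = 3.682 N, H = 1.271e+09 Pa, K = 4.751e-04.
Wearable volume V_lim = h_lim·A = 3.633e-04 · 1.239e-06 = 4.501e-10 m³.
Inverting, life L = V_lim·H/(K·W) = 4.501e-10 · 1.271e+09 / (4.751e-04 · 3.682) = 327.0 m.

value=327.0 m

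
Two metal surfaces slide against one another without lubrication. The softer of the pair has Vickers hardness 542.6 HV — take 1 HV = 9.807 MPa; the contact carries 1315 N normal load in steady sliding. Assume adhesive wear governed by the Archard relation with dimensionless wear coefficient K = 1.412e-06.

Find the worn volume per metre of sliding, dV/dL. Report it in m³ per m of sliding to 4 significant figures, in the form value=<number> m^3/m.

Every step carries full float precision, and quoted intermediates are rounded, and one last rounding: 4 significant digits.
Hardness H = 542.6 HV × 9.807 MPa/HV = 5321 MPa = 5.321e+09 Pa.
Collected in SI base units: W = 1315 N, H = 5.321e+09 Pa, K = 1.412e-06.
Volumetric rate dV/dL = K·W/H: 1.412e-06 · 1315 / 5.321e+09 = 3.489e-13 m³/m.

value=3.489e-13 m^3/m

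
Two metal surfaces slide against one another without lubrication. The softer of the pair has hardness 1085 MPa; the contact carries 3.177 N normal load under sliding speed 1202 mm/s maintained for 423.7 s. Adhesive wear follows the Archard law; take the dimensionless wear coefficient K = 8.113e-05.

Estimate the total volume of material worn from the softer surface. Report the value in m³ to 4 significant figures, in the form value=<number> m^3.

The intermediates are displayed rounded; every step keeps exact precision. Rounded just once: four significant figures.
Sliding speed v = 1202 mm/s = 1.202 m/s. Path length L = v·t = 1.202 m/s × 423.7 s = 509.3 m.
Hardness H = 1085 MPa = 1.085e+09 Pa.
Collected in SI base units: W = 3.177 N, H = 1.085e+09 Pa, K = 8.113e-05.
Volume removed: V = K·W·L/H = 8.113e-05 · 3.177 · 509.3 / 1.085e+09 = 1.210e-10 m³.

value=1.210e-10 m^3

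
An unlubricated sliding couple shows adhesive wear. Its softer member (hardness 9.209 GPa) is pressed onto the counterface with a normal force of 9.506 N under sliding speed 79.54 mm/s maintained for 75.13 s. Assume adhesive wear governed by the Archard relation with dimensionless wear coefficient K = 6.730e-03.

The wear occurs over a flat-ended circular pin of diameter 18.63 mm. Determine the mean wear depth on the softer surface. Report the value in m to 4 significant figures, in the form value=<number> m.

The algebra holds full precision; displayed values are rounded; one final rounding to 4 significant digits.
Convert: Sliding speed v = 79.54 mm/s = 0.07954 m/s. Distance covered L = v·t = 0.07954 m/s × 75.13 s = 5.976 m.
Convert: Hardness H = 9.209 GPa = 9.209e+09 Pa.
Convert: Pin diameter d = 18.63 mm = 0.01863 m. Contact area A = π·d²/4 = π·(0.01863 m)²/4 = 2.726e-04 m².
SI base units throughout: W = 9.506 N, H = 9.209e+09 Pa, K = 6.730e-03.
Volume removed: V = K·W·L/H = 6.730e-03 · 9.506 · 5.976 / 9.209e+09 = 4.151e-11 m³.
Depth h = V/A = 4.151e-11 / 2.726e-04 = 1.523e-07 m.

value=1.523e-07 m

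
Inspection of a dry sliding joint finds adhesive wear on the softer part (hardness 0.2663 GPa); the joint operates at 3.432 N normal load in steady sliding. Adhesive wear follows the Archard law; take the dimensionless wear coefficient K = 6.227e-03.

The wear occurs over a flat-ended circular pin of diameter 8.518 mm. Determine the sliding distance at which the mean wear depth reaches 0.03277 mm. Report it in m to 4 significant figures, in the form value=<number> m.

The computation runs at exact precision. The intermediates are displayed rounded, and rounded just once to four significant digits.
Convert: Hardness H = 0.2663 GPa = 2.663e+08 Pa.
Convert: Pin diameter d = 8.518 mm = 0.008518 m. Contact area A = π·d²/4 = π·(0.008518 m)²/4 = 5.699e-05 m².
Convert: Depth limit h_lim = 0.03277 mm = 3.277e-05 m.
SI base units throughout: W = 3.432 N, H = 2.663e+08 Pa, K = 6.227e-03.
Permissible volume V_lim = h_lim·A = 3.277e-05 · 5.699e-05 = 1.867e-09 m³.
Inverting, life L = V_lim·H/(K·W) = 1.867e-09 · 2.663e+08 / (6.227e-03 · 3.432) = 23.27 m.

value=23.27 m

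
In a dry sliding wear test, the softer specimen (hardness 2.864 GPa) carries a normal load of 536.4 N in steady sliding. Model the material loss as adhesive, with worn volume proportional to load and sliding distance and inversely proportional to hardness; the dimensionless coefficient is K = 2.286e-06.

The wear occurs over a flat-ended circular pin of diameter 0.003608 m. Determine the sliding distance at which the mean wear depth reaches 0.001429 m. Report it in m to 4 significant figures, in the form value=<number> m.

Intermediates are shown rounded. All working math runs at full float precision; rounded once at the end: four significant figures.
Convert: Hardness H = 2.864 GPa = 2.864e+09 Pa.
Convert: Contact area A = π·d²/4 = π·(0.003608 m)²/4 = 1.022e-05 m².
Collected in SI base units: W = 536.4 N, H = 2.864e+09 Pa, K = 2.286e-06.
Volume at the limit: V_lim = h_lim·A = 0.001429 · 1.022e-05 = 1.461e-08 m³.
Thus life L = V_lim·H/(K·W) = 1.461e-08 · 2.864e+09 / (2.286e-06 · 536.4) = 3.412e+04 m.

value=3.412e+04 m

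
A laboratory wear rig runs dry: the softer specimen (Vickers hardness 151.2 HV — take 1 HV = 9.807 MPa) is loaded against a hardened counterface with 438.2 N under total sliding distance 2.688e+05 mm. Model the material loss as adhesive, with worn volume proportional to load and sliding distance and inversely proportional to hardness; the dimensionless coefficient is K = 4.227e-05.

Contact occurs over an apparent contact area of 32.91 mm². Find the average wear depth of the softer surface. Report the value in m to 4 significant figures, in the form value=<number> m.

value=1.020e-04 m

Every step keeps full precision, and intermediates are displayed rounded; a lone final rounding: 4 significant figures.
Path length L = 2.688e+05 mm = 268.8 m.
Hardness H = 151.2 HV × 9.807 MPa/HV = 1483 MPa = 1.483e+09 Pa.
Contact area A = 32.91 mm² = 3.291e-05 m².
As SI base values: W = 438.2 N, H = 1.483e+09 Pa, K = 4.227e-05.
The Archard volume V = K·W·L/H = 4.227e-05 · 438.2 · 268.8 / 1.483e+09 = 3.358e-09 m³.
Average depth h = V/A = 3.358e-09 / 3.291e-05 = 1.020e-04 m.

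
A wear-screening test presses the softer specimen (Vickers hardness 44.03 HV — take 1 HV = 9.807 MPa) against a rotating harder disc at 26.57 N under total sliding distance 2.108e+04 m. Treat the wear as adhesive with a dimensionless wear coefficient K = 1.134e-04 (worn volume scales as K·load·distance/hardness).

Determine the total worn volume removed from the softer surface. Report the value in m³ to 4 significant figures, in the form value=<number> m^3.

Shown intermediates are rounded; all working math holds full precision, and rounded once at the end to 4 significant figures.
Convert: Hardness H = 44.03 HV × 9.807 MPa/HV = 431.8 MPa = 4.318e+08 Pa.
Collected in SI base units: W = 26.57 N, H = 4.318e+08 Pa, K = 1.134e-04.
Worn volume V = K·W·L/H = 1.134e-04 · 26.57 · 2.108e+04 / 4.318e+08 = 1.471e-07 m³.

value=1.471e-07 m^3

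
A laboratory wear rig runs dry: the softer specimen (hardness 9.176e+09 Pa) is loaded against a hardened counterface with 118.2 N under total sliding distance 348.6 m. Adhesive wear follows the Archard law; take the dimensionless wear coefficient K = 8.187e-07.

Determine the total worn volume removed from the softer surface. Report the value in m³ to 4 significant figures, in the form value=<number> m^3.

Intermediate values are shown rounded, and every step runs at full float precision. Rounded once at the end to 4 significant figures.
Restated in SI base units: W = 118.2 N, H = 9.176e+09 Pa, K = 8.187e-07.
Archard volume V = K·W·L/H = 8.187e-07 · 118.2 · 348.6 / 9.176e+09 = 3.676e-12 m³.

value=3.676e-12 m^3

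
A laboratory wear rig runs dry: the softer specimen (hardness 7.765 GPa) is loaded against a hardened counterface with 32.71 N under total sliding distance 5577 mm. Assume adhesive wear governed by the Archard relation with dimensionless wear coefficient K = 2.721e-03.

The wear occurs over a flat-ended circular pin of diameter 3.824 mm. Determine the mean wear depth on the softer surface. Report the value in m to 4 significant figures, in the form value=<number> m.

Intermediate values are printed rounded, and all arithmetic maintains full float precision, and one last rounding: 4 significant digits.
Convert: Distance covered L = 5577 mm = 5.577 m.
Convert: Hardness H = 7.765 GPa = 7.765e+09 Pa.
Convert: Pin diameter d = 3.824 mm = 0.003824 m. Contact area A = π·d²/4 = π·(0.003824 m)²/4 = 1.148e-05 m².
Restated in SI base units: W = 32.71 N, H = 7.765e+09 Pa, K = 2.721e-03.
Wear volume V = K·W·L/H = 2.721e-03 · 32.71 · 5.577 / 7.765e+09 = 6.392e-11 m³.
Mean depth h = V/A = 6.392e-11 / 1.148e-05 = 5.566e-06 m.

value=5.566e-06 m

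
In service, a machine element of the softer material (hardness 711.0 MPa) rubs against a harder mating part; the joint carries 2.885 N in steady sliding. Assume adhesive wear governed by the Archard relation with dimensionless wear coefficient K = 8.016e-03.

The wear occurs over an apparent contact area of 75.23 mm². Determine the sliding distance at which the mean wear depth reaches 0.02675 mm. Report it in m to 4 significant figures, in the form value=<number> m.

The computation runs at exact precision; printed values are rounded — one last rounding to 4 significant figures.
Hardness H = 711.0 MPa = 7.110e+08 Pa.
Contact area A = 75.23 mm² = 7.523e-05 m².
Depth limit h_lim = 0.02675 mm = 2.675e-05 m.
SI base units throughout: W = 2.885 N, H = 7.110e+08 Pa, K = 8.016e-03.
Limit volume V_lim = h_lim·A = 2.675e-05 · 7.523e-05 = 2.012e-09 m³.
Inverting, life L = V_lim·H/(K·W) = 2.012e-09 · 7.110e+08 / (8.016e-03 · 2.885) = 61.87 m.

value=61.87 m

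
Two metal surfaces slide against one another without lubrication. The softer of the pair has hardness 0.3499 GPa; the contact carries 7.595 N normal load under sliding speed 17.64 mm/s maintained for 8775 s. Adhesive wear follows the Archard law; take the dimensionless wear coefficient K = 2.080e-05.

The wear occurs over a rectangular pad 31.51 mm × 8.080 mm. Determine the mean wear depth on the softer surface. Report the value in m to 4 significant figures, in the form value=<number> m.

value=2.745e-07 m

Intermediate values are printed rounded. The computation runs at full float precision, and a lone final rounding: four significant digits.
Sliding speed v = 17.64 mm/s = 0.01764 m/s. Sliding distance L = v·t = 0.01764 m/s × 8775 s = 154.8 m.
Hardness H = 0.3499 GPa = 3.499e+08 Pa.
Pad sides 31.51 mm × 8.080 mm = 0.03151 m × 0.008080 m. Contact area A = 0.03151 m × 0.008080 m = 2.546e-04 m².
In SI base units, W = 7.595 N, H = 3.499e+08 Pa, K = 2.080e-05.
Volume removed: V = K·W·L/H = 2.080e-05 · 7.595 · 154.8 / 3.499e+08 = 6.989e-11 m³.
Average depth h = V/A = 6.989e-11 / 2.546e-04 = 2.745e-07 m.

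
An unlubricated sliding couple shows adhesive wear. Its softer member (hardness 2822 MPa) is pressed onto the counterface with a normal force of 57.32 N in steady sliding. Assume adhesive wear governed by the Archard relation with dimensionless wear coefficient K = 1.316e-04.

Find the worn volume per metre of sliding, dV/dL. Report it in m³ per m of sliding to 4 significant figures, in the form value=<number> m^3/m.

Intermediates appear rounded. Each operation holds full float precision; one last rounding to four significant digits.
Hardness H = 2822 MPa = 2.822e+09 Pa.
SI base units throughout: W = 57.32 N, H = 2.822e+09 Pa, K = 1.316e-04.
Volumetric rate dV/dL = K·W/H, per unit distance: 1.316e-04 · 57.32 / 2.822e+09 = 2.673e-12 m³/m.

value=2.673e-12 m^3/m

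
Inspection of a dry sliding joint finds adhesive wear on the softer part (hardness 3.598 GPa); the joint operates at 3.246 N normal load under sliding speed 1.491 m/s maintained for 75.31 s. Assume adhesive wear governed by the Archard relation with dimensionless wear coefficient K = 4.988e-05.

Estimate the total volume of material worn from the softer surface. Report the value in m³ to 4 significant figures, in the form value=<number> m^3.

value=5.053e-12 m^3

Intermediate values are printed rounded; all arithmetic runs at full precision; a single final rounding, at 4 significant figures.
Convert: The distance L = v·t = 1.491 m/s × 75.31 s = 112.3 m.
Convert: Hardness H = 3.598 GPa = 3.598e+09 Pa.
Collected in SI base units: W = 3.246 N, H = 3.598e+09 Pa, K = 4.988e-05.
Wear volume V = K·W·L/H = 4.988e-05 · 3.246 · 112.3 / 3.598e+09 = 5.053e-12 m³.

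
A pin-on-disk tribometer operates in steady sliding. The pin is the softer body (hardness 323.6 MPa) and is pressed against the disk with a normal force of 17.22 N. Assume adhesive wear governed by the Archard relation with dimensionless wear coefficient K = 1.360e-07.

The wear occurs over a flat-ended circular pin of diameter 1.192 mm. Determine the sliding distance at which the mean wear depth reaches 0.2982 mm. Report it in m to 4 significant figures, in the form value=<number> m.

Intermediate values are printed rounded, and every step runs at full precision, and one last rounding to four significant digits.
Hardness H = 323.6 MPa = 3.236e+08 Pa.
Pin diameter d = 1.192 mm = 0.001192 m. Contact area A = π·d²/4 = π·(0.001192 m)²/4 = 1.116e-06 m².
Depth limit h_lim = 0.2982 mm = 2.982e-04 m.
Expressed in SI base units: W = 17.22 N, H = 3.236e+08 Pa, K = 1.360e-07.
Permissible volume V_lim = h_lim·A = 2.982e-04 · 1.116e-06 = 3.328e-10 m³.
Inverting, life L = V_lim·H/(K·W) = 3.328e-10 · 3.236e+08 / (1.360e-07 · 17.22) = 4.598e+04 m.

value=4.598e+04 m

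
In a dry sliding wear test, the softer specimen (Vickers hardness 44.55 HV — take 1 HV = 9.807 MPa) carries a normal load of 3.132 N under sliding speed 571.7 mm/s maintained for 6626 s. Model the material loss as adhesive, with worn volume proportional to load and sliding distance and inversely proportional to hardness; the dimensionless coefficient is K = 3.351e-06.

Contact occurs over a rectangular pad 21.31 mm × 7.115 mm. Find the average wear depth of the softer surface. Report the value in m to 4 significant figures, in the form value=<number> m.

Each operation runs at exact precision — quoted intermediates are rounded, and a single final rounding to four significant figures.
Convert: Sliding speed v = 571.7 mm/s = 0.5717 m/s. Distance covered L = v·t = 0.5717 m/s × 6626 s = 3788 m.
Convert: Hardness H = 44.55 HV × 9.807 MPa/HV = 436.9 MPa = 4.369e+08 Pa.
Convert: Pad sides 21.31 mm × 7.115 mm = 0.02131 m × 0.007115 m. Contact area A = 0.02131 m × 0.007115 m = 1.516e-04 m².
In SI base units: W = 3.132 N, H = 4.369e+08 Pa, K = 3.351e-06.
Archard volume V = K·W·L/H = 3.351e-06 · 3.132 · 3788 / 4.369e+08 = 9.100e-11 m³.
Mean depth h = V/A = 9.100e-11 / 1.516e-04 = 6.002e-07 m.

value=6.002e-07 m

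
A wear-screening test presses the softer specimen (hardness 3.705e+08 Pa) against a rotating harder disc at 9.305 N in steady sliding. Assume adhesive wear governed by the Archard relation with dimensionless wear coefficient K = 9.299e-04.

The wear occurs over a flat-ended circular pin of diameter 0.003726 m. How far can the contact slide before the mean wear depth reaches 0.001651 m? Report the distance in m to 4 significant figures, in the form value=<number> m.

Every step runs at exact precision — intermediates appear rounded; a single final rounding, at four significant digits.
Convert: Contact area A = π·d²/4 = π·(0.003726 m)²/4 = 1.090e-05 m².
Collected in SI base units: W = 9.305 N, H = 3.705e+08 Pa, K = 9.299e-04.
Allowed volume V_lim = h_lim·A = 0.001651 · 1.090e-05 = 1.800e-08 m³.
Inverting, life L = V_lim·H/(K·W) = 1.800e-08 · 3.705e+08 / (9.299e-04 · 9.305) = 770.8 m.

value=770.8 m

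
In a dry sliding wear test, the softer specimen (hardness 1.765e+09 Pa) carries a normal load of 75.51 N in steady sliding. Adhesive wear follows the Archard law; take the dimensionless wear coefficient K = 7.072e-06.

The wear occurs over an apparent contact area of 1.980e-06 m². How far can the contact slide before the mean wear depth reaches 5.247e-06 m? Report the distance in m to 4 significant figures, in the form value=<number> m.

Intermediates are printed rounded; each operation keeps full float precision. Rounded just once: 4 significant digits.
As SI base values: W = 75.51 N, H = 1.765e+09 Pa, K = 7.072e-06.
Volume at the limit: V_lim = h_lim·A = 5.247e-06 · 1.980e-06 = 1.039e-11 m³.
Life L = V_lim·H/(K·W) = 1.039e-11 · 1.765e+09 / (7.072e-06 · 75.51) = 34.34 m.

value=34.34 m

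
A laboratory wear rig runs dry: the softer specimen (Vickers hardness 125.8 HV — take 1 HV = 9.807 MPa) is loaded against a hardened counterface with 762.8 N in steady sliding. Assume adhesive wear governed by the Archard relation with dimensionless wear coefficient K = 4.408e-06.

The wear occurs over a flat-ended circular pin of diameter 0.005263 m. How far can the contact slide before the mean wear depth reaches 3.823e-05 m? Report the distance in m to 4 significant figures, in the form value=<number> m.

Every step maintains exact precision. Quoted intermediates are rounded, and one final rounding to 4 significant digits.
Hardness H = 125.8 HV × 9.807 MPa/HV = 1234 MPa = 1.234e+09 Pa.
Contact area A = π·d²/4 = π·(0.005263 m)²/4 = 2.175e-05 m².
In SI base units: W = 762.8 N, H = 1.234e+09 Pa, K = 4.408e-06.
Limit volume V_lim = h_lim·A = 3.823e-05 · 2.175e-05 = 8.317e-10 m³.
Thus life L = V_lim·H/(K·W) = 8.317e-10 · 1.234e+09 / (4.408e-06 · 762.8) = 305.2 m.

value=305.2 m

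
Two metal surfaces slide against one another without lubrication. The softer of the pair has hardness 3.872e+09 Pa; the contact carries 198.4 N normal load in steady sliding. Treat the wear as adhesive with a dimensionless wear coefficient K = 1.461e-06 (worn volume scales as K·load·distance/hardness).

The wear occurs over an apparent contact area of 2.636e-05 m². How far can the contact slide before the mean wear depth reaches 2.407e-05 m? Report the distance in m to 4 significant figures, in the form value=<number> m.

value=8475 m

Intermediates are displayed rounded, and all working math runs at full precision; rounded just once, at 4 significant digits.
As SI base values: W = 198.4 N, H = 3.872e+09 Pa, K = 1.461e-06.
Allowed volume V_lim = h_lim·A = 2.407e-05 · 2.636e-05 = 6.345e-10 m³.
Inverting, life L = V_lim·H/(K·W) = 6.345e-10 · 3.872e+09 / (1.461e-06 · 198.4) = 8475 m.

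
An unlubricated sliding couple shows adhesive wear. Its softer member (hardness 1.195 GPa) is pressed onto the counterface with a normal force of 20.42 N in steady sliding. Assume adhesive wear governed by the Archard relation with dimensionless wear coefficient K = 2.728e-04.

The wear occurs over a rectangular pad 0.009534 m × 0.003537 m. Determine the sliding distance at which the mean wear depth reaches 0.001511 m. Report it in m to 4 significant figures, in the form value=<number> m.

value=1.093e+04 m

Intermediate values are printed rounded — every step carries full precision — rounded once at the end: four significant figures.
Hardness H = 1.195 GPa = 1.195e+09 Pa.
Contact area A = 0.009534 m × 0.003537 m = 3.372e-05 m².
Expressed in SI base units: W = 20.42 N, H = 1.195e+09 Pa, K = 2.728e-04.
Permissible volume V_lim = h_lim·A = 0.001511 · 3.372e-05 = 5.095e-08 m³.
So the life L = V_lim·H/(K·W) = 5.095e-08 · 1.195e+09 / (2.728e-04 · 20.42) = 1.093e+04 m.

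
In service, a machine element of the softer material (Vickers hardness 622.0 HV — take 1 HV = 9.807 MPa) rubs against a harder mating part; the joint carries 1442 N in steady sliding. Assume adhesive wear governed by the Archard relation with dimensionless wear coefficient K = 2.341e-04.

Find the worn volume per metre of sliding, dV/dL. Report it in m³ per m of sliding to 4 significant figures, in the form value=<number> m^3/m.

value=5.534e-11 m^3/m

The computation runs at full precision, and intermediate values are printed rounded. Rounded just once to four significant digits.
Hardness H = 622.0 HV × 9.807 MPa/HV = 6100 MPa = 6.100e+09 Pa.
In SI base units, W = 1442 N, H = 6.100e+09 Pa, K = 2.341e-04.
Sliding wear rate dV/dL = K·W/H: 2.341e-04 · 1442 / 6.100e+09 = 5.534e-11 m³/m.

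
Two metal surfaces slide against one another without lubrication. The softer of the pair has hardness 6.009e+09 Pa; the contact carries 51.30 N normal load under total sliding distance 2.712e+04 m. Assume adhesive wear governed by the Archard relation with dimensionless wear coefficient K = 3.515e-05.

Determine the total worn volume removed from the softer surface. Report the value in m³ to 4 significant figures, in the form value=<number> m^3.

value=8.138e-09 m^3

Every step runs at full precision — shown intermediates are rounded — rounded once at the end: 4 significant figures.
In SI base units: W = 51.30 N, H = 6.009e+09 Pa, K = 3.515e-05.
The Archard volume V = K·W·L/H = 3.515e-05 · 51.30 · 2.712e+04 / 6.009e+09 = 8.138e-09 m³.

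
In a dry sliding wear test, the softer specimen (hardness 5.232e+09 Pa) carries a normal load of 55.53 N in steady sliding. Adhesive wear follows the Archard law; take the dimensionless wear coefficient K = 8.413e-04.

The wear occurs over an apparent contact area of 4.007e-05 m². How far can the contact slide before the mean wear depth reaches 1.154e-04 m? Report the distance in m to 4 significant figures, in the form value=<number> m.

value=517.9 m

All working math keeps full float precision; intermediates are printed rounded; a lone final rounding, at four significant digits.
Collected in SI base units: W = 55.53 N, H = 5.232e+09 Pa, K = 8.413e-04.
Volume at the limit: V_lim = h_lim·A = 1.154e-04 · 4.007e-05 = 4.624e-09 m³.
Thus life L = V_lim·H/(K·W) = 4.624e-09 · 5.232e+09 / (8.413e-04 · 55.53) = 517.9 m.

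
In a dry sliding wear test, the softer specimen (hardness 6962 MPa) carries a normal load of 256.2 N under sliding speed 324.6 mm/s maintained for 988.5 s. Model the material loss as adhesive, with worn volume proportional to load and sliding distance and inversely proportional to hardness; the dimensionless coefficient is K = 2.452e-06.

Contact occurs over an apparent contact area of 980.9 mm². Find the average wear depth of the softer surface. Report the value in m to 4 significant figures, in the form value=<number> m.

value=2.952e-08 m

Intermediate values are printed rounded; each operation holds exact precision, and one last rounding, at four significant digits.
Sliding speed v = 324.6 mm/s = 0.3246 m/s. Sliding distance L = v·t = 0.3246 m/s × 988.5 s = 320.9 m.
Hardness H = 6962 MPa = 6.962e+09 Pa.
Contact area A = 980.9 mm² = 9.809e-04 m².
Working in SI base units: W = 256.2 N, H = 6.962e+09 Pa, K = 2.452e-06.
By Archard's law, V = K·W·L/H = 2.452e-06 · 256.2 · 320.9 / 6.962e+09 = 2.895e-11 m³.
Depth h = V/A = 2.895e-11 / 9.809e-04 = 2.952e-08 m.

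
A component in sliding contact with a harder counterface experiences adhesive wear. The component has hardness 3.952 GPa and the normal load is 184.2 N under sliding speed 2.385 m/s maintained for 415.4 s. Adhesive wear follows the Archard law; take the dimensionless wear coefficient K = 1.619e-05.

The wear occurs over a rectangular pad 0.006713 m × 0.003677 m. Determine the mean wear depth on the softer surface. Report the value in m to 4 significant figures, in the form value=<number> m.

Intermediates are printed rounded; every step carries full precision; rounded just once: four significant figures.
Distance covered L = v·t = 2.385 m/s × 415.4 s = 990.7 m.
Hardness H = 3.952 GPa = 3.952e+09 Pa.
Contact area A = 0.006713 m × 0.003677 m = 2.468e-05 m².
SI base units throughout: W = 184.2 N, H = 3.952e+09 Pa, K = 1.619e-05.
Archard relation: V = K·W·L/H = 1.619e-05 · 184.2 · 990.7 / 3.952e+09 = 7.476e-10 m³.
Average depth h = V/A = 7.476e-10 / 2.468e-05 = 3.029e-05 m.

value=3.029e-05 m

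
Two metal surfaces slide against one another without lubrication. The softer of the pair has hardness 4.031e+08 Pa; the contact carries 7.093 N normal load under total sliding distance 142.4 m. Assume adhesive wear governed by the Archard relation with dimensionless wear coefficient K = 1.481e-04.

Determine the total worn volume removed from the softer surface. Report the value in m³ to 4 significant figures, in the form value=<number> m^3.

Intermediates appear rounded. The algebra carries full precision, and a single final rounding, at four significant figures.
Collected in SI base units: W = 7.093 N, H = 4.031e+08 Pa, K = 1.481e-04.
Wear volume V = K·W·L/H = 1.481e-04 · 7.093 · 142.4 / 4.031e+08 = 3.711e-10 m³.

value=3.711e-10 m^3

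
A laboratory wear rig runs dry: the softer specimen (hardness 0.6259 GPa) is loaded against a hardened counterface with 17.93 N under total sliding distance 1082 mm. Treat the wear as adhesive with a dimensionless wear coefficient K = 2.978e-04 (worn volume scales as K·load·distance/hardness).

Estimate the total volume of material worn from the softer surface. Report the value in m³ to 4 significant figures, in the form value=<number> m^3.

value=9.231e-12 m^3

The intermediates appear rounded, and the algebra carries exact precision; rounded just once to four significant figures.
Convert: Distance L = 1082 mm = 1.082 m.
Convert: Hardness H = 0.6259 GPa = 6.259e+08 Pa.
Working in SI base units: W = 17.93 N, H = 6.259e+08 Pa, K = 2.978e-04.
Apply Archard: V = K·W·L/H = 2.978e-04 · 17.93 · 1.082 / 6.259e+08 = 9.231e-12 m³.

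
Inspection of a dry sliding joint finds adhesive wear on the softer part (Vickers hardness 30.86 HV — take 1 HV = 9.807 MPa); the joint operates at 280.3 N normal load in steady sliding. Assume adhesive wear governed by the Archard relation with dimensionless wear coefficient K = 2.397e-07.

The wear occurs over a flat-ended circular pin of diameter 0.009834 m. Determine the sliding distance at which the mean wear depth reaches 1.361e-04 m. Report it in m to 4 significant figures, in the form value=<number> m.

value=4.656e+04 m

All working math carries exact precision, and the intermediates are printed rounded, and a lone final rounding to four significant figures.
Hardness H = 30.86 HV × 9.807 MPa/HV = 302.6 MPa = 3.026e+08 Pa.
Contact area A = π·d²/4 = π·(0.009834 m)²/4 = 7.595e-05 m².
In SI base units, W = 280.3 N, H = 3.026e+08 Pa, K = 2.397e-07.
Limit volume V_lim = h_lim·A = 1.361e-04 · 7.595e-05 = 1.034e-08 m³.
Inverting, life L = V_lim·H/(K·W) = 1.034e-08 · 3.026e+08 / (2.397e-07 · 280.3) = 4.656e+04 m.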